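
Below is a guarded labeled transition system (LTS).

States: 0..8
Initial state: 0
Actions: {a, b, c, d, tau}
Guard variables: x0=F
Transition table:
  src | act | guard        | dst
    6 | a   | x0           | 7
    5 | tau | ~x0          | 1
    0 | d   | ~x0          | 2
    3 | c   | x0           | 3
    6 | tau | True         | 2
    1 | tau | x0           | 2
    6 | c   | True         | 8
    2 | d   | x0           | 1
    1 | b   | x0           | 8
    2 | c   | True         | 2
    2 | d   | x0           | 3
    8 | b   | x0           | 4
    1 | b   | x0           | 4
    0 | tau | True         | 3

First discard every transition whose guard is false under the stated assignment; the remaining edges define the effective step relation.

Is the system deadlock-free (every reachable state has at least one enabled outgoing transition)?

R = {0,2,3}
  0: d→2  tau→3  [2 out]
  2: c→2  [1 out]
  3: ∅  [no exit]
trace reaching 3: tau

Answer: DEADLOCK at state 3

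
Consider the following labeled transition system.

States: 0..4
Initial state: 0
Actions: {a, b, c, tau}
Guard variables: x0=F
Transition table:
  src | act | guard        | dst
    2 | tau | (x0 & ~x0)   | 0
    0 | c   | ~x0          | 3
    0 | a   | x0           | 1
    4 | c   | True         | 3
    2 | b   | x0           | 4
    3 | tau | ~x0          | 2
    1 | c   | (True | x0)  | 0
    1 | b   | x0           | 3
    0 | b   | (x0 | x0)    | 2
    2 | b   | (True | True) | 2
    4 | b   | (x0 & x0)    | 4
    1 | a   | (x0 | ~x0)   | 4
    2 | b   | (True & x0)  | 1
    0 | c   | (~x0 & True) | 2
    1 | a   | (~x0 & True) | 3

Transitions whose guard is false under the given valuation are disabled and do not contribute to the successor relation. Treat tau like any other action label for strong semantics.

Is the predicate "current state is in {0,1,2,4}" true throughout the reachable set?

Answer: INVARIANT VIOLATED at state 3

Trace:
Inv-set: {0,1,2,4}
R = {0,2,3}
  0: ok
  2: ok
  3: outside
counterexample path to 3: c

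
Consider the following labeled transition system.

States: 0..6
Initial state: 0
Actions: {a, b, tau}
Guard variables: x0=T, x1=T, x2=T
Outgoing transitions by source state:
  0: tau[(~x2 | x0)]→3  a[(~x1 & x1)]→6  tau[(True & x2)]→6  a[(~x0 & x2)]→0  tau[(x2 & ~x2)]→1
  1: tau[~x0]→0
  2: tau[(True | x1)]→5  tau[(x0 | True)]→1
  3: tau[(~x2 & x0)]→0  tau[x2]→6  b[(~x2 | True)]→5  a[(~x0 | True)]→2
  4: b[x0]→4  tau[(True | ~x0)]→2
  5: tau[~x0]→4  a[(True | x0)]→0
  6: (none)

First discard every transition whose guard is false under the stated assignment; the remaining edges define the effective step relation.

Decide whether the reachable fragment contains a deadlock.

Answer: DEADLOCK at state 1

Working:
Reachable = {0,1,2,3,5,6}
  0: tau→3  tau→6  [2 out]
  1: ∅  [deadlock]
  2: tau→1  tau→5  [2 out]
  3: a→2  b→5  tau→6  [3 out]
  5: a→0  [1 out]
  6: ∅  [deadlock]
Path to 1: tau·a·tau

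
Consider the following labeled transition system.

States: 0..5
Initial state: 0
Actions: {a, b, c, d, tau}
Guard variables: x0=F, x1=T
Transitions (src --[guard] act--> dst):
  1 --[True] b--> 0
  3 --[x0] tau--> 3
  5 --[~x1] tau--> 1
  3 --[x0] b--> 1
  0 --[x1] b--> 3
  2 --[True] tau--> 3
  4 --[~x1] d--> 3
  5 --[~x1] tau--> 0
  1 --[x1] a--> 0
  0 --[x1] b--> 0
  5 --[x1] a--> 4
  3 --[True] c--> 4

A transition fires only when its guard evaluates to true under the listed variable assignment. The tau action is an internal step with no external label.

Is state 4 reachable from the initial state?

After dropping false guards: 7 live edges.
depth 0: {0}
depth 1: {3}  cumulative {0,3}
depth 2: {4}  cumulative {0,3,4}
Reachable = {0,3,4}
Path to 4: b·c

Answer: REACHABLE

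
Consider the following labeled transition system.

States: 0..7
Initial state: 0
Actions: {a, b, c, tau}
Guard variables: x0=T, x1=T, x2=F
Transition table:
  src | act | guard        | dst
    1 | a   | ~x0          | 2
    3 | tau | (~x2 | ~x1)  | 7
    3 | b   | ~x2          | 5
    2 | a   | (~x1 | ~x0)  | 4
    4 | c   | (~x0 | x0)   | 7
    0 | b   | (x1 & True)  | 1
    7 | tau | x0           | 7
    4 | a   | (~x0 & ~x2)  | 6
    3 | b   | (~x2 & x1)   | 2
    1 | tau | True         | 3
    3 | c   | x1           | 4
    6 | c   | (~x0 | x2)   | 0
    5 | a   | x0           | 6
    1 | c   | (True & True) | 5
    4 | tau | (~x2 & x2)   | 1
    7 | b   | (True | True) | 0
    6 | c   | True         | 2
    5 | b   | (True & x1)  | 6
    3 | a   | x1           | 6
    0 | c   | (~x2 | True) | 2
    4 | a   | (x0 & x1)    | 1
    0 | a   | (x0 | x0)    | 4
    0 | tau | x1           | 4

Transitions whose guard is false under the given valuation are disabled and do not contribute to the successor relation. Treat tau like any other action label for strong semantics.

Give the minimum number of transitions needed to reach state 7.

Layered search for 7:
  depth 0: {0}
  depth 1: {1,2,4}
  depth 2: {3,5,7}
7 enters at depth 2; path a·c

Answer: 2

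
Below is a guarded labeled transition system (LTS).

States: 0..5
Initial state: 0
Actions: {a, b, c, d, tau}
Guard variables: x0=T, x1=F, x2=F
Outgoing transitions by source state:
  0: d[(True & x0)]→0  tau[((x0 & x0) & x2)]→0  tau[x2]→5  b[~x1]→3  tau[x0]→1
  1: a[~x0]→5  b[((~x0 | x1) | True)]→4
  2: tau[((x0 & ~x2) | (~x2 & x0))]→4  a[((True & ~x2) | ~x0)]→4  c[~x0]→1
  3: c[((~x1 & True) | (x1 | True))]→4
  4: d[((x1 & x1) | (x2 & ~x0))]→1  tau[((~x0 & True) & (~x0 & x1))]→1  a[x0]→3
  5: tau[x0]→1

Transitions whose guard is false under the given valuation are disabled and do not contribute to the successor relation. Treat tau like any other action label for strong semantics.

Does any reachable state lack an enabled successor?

Answer: DEADLOCK-FREE

Analysis:
Reachable = {0,1,3,4}
  0: b→3  d→0  tau→1  [3 exit(s)]
  1: b→4  [1 exit(s)]
  3: c→4  [1 exit(s)]
  4: a→3  [1 exit(s)]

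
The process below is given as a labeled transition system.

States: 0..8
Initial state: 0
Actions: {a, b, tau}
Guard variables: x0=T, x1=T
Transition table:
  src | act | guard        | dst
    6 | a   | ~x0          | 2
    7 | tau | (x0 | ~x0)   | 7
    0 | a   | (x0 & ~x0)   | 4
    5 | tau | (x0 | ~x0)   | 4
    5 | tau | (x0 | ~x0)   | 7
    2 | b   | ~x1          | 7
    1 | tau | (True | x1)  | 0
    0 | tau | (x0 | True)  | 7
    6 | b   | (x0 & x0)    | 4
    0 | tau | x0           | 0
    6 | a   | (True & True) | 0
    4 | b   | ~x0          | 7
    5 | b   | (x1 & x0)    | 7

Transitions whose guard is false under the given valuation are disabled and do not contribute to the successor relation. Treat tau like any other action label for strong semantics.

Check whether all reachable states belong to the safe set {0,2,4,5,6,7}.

Inv-set: {0,2,4,5,6,7}
R = {0,7}
  0: ✓
  7: ✓

Answer: INVARIANT HOLDS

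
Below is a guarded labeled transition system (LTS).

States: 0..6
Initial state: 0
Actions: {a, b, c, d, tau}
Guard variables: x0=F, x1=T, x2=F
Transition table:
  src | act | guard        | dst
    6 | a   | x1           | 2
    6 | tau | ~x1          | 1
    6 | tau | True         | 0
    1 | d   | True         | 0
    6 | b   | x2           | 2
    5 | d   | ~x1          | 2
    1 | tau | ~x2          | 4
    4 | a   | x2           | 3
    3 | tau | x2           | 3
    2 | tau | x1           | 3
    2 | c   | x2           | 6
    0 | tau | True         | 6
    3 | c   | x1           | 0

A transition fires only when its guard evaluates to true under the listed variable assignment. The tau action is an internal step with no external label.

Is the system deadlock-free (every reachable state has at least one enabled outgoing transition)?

Answer: DEADLOCK-FREE

Working:
Reachable = {0,2,3,6}
  0: tau→6  [1 exit(s)]
  2: tau→3  [1 exit(s)]
  3: c→0  [1 exit(s)]
  6: a→2  tau→0  [2 exit(s)]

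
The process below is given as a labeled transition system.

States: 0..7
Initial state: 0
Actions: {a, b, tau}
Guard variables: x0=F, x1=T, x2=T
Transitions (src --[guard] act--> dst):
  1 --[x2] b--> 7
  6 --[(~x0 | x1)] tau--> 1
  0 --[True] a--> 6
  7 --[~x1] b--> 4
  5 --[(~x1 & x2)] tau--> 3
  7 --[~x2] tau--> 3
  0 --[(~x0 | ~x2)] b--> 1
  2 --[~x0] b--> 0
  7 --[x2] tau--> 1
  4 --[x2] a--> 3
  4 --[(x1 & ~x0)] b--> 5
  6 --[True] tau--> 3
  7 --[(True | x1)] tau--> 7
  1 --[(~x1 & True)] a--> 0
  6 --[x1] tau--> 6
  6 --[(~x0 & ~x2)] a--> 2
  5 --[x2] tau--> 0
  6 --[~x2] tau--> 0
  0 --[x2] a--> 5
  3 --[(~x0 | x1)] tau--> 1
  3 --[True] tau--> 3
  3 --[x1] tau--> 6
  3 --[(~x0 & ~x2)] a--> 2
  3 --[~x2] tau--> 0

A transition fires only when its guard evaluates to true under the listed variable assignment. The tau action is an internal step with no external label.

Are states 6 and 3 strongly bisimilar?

Refine partition for ~:
  π0 = {{0,1,2,3,4,5,6,7}}
  π1 = {{0,4},{1,2},{3,5,6,7}}
  π2 = {{0},{1},{2},{3,6,7},{4},{5}}
6 equivalence class(es) (converged in 3)
6∈{3,6,7}, 3∈{3,6,7}

Answer: BISIMILAR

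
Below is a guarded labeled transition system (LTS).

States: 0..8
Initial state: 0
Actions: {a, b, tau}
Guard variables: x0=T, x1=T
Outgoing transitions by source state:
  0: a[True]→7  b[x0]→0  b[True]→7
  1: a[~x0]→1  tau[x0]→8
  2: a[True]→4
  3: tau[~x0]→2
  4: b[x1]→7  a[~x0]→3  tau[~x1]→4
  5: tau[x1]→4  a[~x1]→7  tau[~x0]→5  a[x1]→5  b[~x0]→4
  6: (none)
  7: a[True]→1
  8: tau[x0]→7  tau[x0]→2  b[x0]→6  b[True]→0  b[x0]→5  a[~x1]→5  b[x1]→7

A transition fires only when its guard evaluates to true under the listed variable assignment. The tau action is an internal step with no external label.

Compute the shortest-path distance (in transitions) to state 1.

Breadth-first toward 1:
  depth 0: {0}
  depth 1: {7}
  depth 2: {1}
depth(1)=2, e.g. a·a

Answer: 2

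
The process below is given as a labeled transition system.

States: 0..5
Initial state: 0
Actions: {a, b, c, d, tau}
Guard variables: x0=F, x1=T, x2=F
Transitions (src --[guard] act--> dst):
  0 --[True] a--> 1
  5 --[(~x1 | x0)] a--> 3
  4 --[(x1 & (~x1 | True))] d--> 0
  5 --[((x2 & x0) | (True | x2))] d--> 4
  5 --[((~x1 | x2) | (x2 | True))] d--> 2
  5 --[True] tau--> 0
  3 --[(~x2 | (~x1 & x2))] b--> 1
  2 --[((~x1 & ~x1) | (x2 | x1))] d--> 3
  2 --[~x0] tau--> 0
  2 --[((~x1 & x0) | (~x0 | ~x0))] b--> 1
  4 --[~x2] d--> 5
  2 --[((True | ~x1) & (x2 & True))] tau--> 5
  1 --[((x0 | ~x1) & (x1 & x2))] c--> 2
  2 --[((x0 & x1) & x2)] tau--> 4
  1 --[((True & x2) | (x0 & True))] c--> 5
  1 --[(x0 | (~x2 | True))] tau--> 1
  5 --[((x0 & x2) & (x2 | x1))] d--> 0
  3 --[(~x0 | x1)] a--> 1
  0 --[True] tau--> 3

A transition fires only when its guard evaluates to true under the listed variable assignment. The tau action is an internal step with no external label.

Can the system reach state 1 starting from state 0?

Answer: REACHABLE

Trace:
Guard filter leaves 13 enabled edge(s).
depth 0: {0}
depth 1: {1,3}  cumulative {0,1,3}
R = {0,1,3}
Path to 1: a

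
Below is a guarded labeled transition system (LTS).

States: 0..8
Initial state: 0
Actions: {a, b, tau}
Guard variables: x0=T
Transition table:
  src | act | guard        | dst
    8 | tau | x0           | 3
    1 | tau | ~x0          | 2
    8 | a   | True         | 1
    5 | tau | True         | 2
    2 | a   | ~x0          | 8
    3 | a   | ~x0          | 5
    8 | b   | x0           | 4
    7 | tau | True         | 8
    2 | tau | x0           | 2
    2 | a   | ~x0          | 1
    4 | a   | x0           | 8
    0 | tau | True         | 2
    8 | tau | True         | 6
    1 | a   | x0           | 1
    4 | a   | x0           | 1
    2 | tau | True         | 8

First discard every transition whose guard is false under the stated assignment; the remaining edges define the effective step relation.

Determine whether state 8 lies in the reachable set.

Guard filter leaves 12 enabled edge(s).
depth 0: {0}
depth 1: {2}  now seen {0,2}
depth 2: {8}  now seen {0,2,8}
depth 3: {1,3,4,6}  now seen {0,1,2,3,4,6,8}
R = {0,1,2,3,4,6,8}
trace reaching 8: tau·tau

Answer: REACHABLE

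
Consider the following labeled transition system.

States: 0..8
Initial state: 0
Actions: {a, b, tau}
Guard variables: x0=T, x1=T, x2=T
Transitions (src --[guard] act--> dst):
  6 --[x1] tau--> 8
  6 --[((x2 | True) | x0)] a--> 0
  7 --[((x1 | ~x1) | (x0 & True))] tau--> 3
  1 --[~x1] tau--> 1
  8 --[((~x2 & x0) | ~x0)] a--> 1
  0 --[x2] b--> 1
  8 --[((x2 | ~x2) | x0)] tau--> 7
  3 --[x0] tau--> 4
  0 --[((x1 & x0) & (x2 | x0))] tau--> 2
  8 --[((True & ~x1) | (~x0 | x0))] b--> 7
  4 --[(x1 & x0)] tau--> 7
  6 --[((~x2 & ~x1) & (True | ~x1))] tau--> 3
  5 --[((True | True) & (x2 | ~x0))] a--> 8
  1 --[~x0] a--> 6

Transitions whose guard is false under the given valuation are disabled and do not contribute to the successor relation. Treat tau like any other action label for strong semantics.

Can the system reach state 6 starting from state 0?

After dropping false guards: 10 live edges.
Layer 0: {0}
Layer 1: {1,2}  total {0,1,2}
R = {0,1,2}

Answer: UNREACHABLE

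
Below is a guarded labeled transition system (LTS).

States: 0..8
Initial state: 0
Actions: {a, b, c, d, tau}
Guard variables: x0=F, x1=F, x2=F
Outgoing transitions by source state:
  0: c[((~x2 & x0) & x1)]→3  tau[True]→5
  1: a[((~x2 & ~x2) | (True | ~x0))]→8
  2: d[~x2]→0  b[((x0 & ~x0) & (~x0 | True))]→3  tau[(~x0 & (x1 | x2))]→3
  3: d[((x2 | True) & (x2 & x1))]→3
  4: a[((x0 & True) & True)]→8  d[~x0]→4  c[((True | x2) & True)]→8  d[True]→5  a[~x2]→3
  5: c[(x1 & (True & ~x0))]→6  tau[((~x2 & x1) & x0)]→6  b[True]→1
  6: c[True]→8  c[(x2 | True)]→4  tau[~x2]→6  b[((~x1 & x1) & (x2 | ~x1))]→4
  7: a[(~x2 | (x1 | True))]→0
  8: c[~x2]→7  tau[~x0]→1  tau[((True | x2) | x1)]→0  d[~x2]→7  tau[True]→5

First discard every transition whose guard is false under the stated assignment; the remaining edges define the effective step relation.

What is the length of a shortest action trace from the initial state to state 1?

Answer: 2

Trace:
BFS to 1:
  depth 0: {0}
  depth 1: {5}
  depth 2: {1}
depth(1)=2, e.g. tau·b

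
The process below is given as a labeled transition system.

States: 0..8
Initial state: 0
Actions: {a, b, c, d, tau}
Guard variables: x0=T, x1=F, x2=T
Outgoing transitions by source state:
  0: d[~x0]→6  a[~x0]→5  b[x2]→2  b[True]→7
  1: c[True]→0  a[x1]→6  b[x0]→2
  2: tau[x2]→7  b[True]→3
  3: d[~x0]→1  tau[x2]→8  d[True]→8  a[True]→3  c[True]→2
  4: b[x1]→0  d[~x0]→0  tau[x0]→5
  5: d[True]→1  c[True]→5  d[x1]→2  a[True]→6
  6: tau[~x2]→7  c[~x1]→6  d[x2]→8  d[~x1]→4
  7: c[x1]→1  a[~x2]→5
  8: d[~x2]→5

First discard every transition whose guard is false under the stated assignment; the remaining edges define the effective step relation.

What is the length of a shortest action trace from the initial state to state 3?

Answer: 2

Working:
BFS to 3:
  depth 0: {0}
  depth 1: {2,7}
  depth 2: {3}
first hit 3 at d=2 via b·b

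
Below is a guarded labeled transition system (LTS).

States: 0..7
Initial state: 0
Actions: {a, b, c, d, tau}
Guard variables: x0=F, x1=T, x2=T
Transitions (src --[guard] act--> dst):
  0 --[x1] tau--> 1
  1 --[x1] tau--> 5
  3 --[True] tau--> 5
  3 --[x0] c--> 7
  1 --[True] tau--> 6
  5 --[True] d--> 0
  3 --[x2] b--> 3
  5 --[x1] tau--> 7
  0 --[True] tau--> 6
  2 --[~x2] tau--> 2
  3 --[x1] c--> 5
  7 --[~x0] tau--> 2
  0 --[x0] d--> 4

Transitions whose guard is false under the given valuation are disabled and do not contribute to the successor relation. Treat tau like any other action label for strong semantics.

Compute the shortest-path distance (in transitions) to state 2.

Breadth-first toward 2:
  Layer 0: {0}
  Layer 1: {1,6}
  Layer 2: {5}
  Layer 3: {7}
  Layer 4: {2}
first hit 2 at d=4 via tau·tau·tau·tau

Answer: 4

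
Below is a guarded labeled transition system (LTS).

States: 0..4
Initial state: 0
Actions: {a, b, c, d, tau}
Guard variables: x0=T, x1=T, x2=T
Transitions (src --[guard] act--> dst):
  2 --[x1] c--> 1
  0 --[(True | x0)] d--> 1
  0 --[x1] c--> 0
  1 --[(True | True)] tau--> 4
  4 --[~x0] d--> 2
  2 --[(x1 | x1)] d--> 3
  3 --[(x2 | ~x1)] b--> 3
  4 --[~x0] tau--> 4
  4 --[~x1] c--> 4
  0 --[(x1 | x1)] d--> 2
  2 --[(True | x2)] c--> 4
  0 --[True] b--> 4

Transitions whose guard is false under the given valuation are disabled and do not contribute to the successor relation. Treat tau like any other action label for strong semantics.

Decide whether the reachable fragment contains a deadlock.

Reach set: {0,1,2,3,4}
  0: b→4  c→0  d→1  d→2  [4 out]
  1: tau→4  [1 out]
  2: c→1  c→4  d→3  [3 out]
  3: b→3  [1 out]
  4: ∅  [no exit]
trace reaching 4: b

Answer: DEADLOCK at state 4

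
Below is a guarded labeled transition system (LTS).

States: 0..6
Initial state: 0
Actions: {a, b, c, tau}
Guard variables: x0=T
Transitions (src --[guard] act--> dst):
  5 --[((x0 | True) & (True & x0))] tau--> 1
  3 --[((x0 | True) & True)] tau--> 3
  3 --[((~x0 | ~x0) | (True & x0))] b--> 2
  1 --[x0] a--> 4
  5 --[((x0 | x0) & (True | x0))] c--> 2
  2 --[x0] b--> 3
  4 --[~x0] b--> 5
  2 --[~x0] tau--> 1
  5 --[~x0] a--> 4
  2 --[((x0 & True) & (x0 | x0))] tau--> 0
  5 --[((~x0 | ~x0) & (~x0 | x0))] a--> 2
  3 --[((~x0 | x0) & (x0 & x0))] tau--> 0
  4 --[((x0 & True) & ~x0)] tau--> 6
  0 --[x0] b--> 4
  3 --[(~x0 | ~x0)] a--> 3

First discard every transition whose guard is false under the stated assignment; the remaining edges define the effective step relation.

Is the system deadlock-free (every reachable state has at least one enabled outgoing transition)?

Answer: DEADLOCK at state 4

Analysis:
Reach set: {0,4}
  0: b→4  [1 exit(s)]
  4: ∅  [STUCK]
trace reaching 4: b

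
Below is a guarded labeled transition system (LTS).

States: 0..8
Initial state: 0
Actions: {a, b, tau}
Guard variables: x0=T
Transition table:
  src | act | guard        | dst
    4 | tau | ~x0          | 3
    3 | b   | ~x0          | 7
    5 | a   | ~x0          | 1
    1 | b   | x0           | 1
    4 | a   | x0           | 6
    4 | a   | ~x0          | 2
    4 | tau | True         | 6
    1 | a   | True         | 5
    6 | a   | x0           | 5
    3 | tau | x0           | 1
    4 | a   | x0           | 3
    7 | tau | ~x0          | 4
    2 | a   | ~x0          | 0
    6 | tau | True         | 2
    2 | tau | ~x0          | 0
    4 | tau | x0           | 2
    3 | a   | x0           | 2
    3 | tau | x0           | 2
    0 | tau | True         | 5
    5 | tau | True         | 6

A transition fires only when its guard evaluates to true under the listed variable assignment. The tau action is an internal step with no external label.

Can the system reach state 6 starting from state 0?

Guard filter leaves 13 enabled edge(s).
Layer 0: {0}
Layer 1: {5}  cumulative {0,5}
Layer 2: {6}  cumulative {0,5,6}
Layer 3: {2}  cumulative {0,2,5,6}
Reach set: {0,2,5,6}
Path to 6: tau·tau

Answer: REACHABLE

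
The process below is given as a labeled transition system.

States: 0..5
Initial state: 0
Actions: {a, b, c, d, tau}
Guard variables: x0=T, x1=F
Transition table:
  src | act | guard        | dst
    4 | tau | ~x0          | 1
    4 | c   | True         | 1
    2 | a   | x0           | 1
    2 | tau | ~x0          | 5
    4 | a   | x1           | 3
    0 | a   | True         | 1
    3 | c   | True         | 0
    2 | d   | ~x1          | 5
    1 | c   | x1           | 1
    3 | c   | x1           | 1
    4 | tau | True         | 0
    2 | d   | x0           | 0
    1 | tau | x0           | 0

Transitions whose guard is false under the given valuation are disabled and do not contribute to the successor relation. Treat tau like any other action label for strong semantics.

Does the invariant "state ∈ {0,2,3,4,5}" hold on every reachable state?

Allowed set {0,2,3,4,5}
Reach set: {0,1}
  0: safe
  1: VIOLATES
witness against invariant: a → 1

Answer: INVARIANT VIOLATED at state 1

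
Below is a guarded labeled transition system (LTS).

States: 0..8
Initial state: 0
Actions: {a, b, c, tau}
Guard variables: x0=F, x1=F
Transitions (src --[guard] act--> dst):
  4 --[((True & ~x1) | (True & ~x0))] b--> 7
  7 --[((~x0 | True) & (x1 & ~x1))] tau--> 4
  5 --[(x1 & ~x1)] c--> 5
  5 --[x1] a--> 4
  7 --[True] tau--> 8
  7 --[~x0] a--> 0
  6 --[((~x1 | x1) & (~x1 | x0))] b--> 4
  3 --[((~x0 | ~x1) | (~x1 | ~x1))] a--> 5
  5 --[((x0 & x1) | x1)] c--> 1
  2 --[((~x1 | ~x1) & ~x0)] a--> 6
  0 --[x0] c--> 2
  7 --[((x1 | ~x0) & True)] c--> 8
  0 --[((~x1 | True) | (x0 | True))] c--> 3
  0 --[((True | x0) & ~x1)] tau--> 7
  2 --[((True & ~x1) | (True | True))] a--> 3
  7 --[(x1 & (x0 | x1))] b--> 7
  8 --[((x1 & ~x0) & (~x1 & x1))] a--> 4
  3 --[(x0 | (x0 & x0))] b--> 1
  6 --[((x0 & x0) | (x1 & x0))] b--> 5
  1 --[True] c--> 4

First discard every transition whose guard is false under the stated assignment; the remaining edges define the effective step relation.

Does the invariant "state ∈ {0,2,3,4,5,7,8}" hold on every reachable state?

Answer: INVARIANT HOLDS

Working:
Inv-set: {0,2,3,4,5,7,8}
Reach set: {0,3,5,7,8}
  0: safe
  3: safe
  5: safe
  7: safe
  8: safe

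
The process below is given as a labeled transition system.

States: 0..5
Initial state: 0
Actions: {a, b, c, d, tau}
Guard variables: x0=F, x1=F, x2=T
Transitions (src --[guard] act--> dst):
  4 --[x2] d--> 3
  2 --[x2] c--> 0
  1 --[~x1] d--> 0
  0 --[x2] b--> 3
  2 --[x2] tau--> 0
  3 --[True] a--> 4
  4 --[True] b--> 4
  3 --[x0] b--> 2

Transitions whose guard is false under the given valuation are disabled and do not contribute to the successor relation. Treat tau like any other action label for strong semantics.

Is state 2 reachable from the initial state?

After dropping false guards: 7 live edges.
depth 0: {0}
depth 1: {3}  total {0,3}
depth 2: {4}  total {0,3,4}
R = {0,3,4}

Answer: UNREACHABLE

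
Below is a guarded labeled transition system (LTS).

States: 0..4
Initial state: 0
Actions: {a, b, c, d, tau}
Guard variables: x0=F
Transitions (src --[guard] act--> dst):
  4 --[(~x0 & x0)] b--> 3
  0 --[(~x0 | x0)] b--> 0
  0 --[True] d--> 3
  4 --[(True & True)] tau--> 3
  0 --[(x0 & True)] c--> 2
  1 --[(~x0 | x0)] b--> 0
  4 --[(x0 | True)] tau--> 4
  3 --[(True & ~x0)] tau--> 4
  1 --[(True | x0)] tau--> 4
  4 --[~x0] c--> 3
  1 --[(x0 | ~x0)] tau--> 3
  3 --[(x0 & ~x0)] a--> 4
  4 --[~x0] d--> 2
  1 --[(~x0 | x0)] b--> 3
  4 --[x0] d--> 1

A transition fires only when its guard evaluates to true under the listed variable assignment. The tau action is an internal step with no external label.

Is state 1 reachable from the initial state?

Answer: UNREACHABLE

Trace:
11 transition(s) survive guard evaluation.
depth 0: {0}
depth 1: {3}  total {0,3}
depth 2: {4}  total {0,3,4}
depth 3: {2}  total {0,2,3,4}
R = {0,2,3,4}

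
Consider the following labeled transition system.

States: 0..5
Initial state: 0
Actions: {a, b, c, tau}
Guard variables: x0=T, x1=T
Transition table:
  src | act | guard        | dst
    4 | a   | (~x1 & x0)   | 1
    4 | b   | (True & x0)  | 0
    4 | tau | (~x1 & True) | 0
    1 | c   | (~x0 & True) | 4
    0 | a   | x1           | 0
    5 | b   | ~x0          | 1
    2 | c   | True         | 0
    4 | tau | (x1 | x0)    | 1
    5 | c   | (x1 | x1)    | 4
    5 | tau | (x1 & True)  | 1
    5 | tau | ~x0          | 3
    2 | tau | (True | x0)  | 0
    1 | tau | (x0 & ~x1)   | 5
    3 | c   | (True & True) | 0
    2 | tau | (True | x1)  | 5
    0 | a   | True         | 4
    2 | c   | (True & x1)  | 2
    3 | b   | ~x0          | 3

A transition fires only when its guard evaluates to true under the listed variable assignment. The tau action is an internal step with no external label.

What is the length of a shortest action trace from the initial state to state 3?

Answer: UNREACHABLE

Analysis:
Layered search for 3:
  L0 = {0}
  L1 = {4}
  L2 = {1}
3 never appears.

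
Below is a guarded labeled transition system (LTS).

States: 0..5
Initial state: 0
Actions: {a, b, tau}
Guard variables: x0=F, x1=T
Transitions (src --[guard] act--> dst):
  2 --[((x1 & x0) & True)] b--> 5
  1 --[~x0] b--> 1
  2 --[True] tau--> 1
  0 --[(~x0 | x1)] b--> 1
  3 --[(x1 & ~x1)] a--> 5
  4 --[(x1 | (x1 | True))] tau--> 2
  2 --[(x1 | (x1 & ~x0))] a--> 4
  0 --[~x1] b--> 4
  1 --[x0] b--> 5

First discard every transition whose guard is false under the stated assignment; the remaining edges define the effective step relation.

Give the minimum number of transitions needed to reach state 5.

Answer: UNREACHABLE

Trace:
Breadth-first toward 5:
  L0 = {0}
  L1 = {1}
5 never appears.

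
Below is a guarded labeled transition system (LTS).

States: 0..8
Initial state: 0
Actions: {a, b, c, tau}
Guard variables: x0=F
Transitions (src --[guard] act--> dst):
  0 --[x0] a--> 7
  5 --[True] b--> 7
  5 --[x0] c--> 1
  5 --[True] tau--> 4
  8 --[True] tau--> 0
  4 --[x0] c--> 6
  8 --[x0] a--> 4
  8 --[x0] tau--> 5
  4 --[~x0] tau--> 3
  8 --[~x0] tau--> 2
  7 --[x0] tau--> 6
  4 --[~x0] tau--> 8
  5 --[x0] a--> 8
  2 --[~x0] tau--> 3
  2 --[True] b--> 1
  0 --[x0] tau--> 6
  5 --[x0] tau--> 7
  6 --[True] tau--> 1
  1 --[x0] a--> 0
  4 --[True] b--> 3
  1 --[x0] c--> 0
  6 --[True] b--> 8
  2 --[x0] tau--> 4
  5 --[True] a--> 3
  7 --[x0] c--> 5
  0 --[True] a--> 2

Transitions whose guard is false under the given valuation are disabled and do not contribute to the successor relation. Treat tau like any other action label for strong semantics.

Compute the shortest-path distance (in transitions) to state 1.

Answer: 2

Trace:
Layered search for 1:
  L0 = {0}
  L1 = {2}
  L2 = {1,3}
first hit 1 at d=2 via a·b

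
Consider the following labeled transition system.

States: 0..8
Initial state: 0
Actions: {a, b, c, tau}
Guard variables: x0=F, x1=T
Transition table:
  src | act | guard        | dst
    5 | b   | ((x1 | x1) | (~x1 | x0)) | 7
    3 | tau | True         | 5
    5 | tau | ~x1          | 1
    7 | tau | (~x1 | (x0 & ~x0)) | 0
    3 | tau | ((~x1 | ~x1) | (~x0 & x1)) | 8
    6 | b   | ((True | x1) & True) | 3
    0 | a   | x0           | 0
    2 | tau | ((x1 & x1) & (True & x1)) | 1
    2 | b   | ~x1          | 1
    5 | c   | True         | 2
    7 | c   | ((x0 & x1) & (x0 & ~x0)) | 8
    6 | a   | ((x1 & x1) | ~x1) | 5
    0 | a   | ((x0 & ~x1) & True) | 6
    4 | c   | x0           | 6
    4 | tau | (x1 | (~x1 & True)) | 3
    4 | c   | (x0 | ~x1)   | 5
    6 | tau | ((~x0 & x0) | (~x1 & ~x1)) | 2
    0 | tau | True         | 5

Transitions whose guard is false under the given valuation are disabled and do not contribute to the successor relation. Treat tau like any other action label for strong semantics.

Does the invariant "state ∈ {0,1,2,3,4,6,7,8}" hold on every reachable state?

Inv-set: {0,1,2,3,4,6,7,8}
Reach set: {0,1,2,5,7}
  0: safe
  1: safe
  2: safe
  5: ✗ unsafe
  7: safe
witness against invariant: tau → 5

Answer: INVARIANT VIOLATED at state 5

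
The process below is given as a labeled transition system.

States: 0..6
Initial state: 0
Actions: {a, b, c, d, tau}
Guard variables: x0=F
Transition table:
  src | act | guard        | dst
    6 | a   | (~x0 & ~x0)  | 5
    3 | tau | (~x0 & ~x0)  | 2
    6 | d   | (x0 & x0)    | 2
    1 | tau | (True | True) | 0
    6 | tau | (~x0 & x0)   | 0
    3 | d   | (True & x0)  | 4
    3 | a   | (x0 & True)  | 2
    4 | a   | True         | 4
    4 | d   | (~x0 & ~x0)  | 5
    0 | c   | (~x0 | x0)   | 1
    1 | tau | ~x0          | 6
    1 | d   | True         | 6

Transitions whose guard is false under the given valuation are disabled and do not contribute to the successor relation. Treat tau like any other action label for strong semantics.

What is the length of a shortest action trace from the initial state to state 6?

Answer: 2

Analysis:
Layered search for 6:
  Layer 0: {0}
  Layer 1: {1}
  Layer 2: {6}
first hit 6 at d=2 via c·d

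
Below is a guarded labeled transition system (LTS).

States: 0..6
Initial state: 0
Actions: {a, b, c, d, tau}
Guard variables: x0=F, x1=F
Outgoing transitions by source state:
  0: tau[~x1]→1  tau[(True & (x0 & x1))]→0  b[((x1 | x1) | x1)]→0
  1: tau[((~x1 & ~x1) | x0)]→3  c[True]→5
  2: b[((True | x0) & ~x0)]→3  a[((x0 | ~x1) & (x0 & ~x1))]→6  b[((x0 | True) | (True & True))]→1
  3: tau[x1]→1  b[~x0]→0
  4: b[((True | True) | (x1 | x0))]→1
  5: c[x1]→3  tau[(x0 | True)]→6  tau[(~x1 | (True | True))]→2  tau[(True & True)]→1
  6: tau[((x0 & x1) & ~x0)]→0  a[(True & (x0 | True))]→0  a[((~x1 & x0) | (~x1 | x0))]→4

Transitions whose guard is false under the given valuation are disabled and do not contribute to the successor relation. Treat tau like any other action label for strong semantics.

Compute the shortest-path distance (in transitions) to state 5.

Layered search for 5:
  depth 0: {0}
  depth 1: {1}
  depth 2: {3,5}
5 enters at depth 2; path tau·c

Answer: 2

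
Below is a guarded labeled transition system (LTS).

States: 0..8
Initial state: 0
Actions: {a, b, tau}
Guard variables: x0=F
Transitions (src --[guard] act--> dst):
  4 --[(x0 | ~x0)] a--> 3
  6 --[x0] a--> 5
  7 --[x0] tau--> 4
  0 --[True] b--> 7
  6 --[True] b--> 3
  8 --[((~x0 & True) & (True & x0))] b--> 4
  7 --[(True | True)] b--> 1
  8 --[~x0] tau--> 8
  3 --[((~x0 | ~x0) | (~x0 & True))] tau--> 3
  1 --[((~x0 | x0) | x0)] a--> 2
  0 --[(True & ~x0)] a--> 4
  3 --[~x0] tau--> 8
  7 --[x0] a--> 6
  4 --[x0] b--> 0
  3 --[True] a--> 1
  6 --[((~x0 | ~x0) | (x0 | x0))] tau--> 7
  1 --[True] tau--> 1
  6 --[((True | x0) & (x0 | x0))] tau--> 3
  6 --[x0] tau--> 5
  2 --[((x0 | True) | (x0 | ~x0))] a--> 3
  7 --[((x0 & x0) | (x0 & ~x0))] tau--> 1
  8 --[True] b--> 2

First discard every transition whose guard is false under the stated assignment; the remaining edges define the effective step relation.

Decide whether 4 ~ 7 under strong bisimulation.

Refine partition for ~:
  round 0: {{0,1,2,3,4,5,6,7,8}}
  round 1: {{0},{1,3},{2,4},{5},{6,8},{7}}
  round 2: {{0},{1},{2,4},{3},{5},{6},{7},{8}}
Fixed point at round 3; 8 class(es).
[4]={2,4}  [7]={7}

Answer: NOT BISIMILAR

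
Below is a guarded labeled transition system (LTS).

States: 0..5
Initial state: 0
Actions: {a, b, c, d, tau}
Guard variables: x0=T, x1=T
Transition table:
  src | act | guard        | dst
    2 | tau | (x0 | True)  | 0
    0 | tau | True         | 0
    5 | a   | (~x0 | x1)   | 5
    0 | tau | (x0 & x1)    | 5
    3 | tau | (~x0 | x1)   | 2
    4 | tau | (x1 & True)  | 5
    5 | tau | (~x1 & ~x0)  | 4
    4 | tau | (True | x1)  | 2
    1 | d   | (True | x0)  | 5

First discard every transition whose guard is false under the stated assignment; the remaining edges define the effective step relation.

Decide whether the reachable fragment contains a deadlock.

Reachable = {0,5}
  0: tau→0  tau→5  [2 exit(s)]
  5: a→5  [1 exit(s)]

Answer: DEADLOCK-FREE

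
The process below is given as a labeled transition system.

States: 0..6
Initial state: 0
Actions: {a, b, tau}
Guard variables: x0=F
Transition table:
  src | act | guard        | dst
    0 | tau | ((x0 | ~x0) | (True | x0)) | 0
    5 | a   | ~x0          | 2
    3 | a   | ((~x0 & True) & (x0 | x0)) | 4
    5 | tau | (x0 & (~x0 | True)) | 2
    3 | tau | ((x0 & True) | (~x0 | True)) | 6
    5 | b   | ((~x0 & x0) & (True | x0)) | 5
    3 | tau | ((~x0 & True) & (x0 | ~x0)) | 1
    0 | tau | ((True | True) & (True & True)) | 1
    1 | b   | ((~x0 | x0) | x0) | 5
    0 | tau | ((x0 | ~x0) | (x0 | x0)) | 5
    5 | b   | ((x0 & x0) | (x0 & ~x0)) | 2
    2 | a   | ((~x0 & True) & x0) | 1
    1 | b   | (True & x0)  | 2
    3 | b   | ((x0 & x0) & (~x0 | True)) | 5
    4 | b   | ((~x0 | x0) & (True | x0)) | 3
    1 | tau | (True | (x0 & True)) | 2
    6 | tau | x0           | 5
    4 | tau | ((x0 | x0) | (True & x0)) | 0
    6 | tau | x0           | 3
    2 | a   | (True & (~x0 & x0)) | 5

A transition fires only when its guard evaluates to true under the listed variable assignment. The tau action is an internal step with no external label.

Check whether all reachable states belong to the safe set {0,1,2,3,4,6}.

Answer: INVARIANT VIOLATED at state 5

Trace:
Inv-set: {0,1,2,3,4,6}
Reach set: {0,1,2,5}
  0: safe
  1: safe
  2: safe
  5: VIOLATES
counterexample path to 5: tau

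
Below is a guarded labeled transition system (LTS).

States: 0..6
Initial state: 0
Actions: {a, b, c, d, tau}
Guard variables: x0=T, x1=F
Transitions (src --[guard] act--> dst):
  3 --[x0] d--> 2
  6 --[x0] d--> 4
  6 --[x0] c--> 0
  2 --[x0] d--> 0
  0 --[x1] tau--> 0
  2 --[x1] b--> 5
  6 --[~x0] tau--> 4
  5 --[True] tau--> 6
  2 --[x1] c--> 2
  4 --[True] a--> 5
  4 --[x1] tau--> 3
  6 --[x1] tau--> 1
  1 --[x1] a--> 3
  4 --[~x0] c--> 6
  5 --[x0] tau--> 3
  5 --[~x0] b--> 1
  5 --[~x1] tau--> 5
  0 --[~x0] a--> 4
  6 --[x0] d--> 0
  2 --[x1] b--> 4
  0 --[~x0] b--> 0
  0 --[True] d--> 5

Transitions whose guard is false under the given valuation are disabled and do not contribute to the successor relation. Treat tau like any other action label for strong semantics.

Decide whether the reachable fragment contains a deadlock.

Answer: DEADLOCK-FREE

Trace:
R = {0,2,3,4,5,6}
  0: d→5  [1 out]
  2: d→0  [1 out]
  3: d→2  [1 out]
  4: a→5  [1 out]
  5: tau→3  tau→5  tau→6  [3 out]
  6: c→0  d→0  d→4  [3 out]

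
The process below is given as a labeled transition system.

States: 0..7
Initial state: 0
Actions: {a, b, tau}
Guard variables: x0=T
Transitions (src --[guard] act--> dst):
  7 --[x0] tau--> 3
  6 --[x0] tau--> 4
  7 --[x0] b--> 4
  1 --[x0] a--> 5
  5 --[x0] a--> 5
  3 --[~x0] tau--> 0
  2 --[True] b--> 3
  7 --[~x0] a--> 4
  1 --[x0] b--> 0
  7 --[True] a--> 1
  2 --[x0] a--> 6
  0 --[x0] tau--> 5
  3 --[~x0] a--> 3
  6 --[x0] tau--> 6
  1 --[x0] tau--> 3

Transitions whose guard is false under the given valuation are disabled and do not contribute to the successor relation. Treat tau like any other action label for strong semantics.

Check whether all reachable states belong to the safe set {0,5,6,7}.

Answer: INVARIANT HOLDS

Trace:
Allowed set {0,5,6,7}
Reachable = {0,5}
  0: safe
  5: safe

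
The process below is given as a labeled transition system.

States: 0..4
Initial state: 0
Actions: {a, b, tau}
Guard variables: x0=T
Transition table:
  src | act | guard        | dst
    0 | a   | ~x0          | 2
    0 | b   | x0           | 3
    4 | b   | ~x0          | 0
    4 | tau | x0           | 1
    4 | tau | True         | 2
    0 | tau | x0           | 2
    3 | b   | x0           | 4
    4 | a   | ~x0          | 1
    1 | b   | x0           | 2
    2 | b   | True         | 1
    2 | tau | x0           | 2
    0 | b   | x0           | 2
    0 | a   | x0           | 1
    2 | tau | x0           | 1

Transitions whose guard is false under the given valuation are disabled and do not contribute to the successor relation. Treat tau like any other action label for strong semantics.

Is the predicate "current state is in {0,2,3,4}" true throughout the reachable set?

Allowed set {0,2,3,4}
R = {0,1,2,3,4}
  0: ok
  1: outside
  2: ok
  3: ok
  4: ok
witness against invariant: a → 1

Answer: INVARIANT VIOLATED at state 1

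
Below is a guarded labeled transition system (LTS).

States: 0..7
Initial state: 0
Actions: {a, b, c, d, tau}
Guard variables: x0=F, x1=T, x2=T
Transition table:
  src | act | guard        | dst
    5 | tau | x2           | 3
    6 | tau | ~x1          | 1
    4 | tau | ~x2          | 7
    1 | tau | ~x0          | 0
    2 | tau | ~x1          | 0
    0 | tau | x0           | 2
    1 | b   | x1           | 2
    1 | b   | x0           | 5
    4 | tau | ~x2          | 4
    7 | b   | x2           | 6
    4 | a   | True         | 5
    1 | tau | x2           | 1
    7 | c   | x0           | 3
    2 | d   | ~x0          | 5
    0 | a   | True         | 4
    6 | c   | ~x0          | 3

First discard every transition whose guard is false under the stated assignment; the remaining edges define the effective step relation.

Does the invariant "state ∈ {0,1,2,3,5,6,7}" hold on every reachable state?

Safe = {0,1,2,3,5,6,7}
Reachable = {0,3,4,5}
  0: ✓
  3: ✓
  4: ✗ unsafe
  5: ✓
witness against invariant: a → 4

Answer: INVARIANT VIOLATED at state 4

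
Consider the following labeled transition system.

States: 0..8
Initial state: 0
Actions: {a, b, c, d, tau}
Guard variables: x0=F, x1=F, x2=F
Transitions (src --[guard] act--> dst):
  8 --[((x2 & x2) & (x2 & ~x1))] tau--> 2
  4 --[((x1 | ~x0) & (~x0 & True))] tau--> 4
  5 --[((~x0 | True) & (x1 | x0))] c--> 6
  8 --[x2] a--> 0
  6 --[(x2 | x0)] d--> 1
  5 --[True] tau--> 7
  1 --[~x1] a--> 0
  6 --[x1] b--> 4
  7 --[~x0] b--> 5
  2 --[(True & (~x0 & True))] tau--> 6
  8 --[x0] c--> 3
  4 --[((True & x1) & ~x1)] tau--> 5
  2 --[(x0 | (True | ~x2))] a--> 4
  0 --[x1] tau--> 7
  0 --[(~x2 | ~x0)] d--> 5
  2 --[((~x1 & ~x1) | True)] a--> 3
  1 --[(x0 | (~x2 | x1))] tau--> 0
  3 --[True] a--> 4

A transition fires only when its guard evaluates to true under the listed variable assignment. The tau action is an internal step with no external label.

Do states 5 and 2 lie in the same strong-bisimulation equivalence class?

Answer: NOT BISIMILAR

Trace:
Refine partition for ~:
  π0 = {{0,1,2,3,4,5,6,7,8}}
  π1 = {{0},{1,2},{3},{4,5},{6,8},{7}}
  π2 = {{0},{1},{2},{3},{4},{5},{6,8},{7}}
stable after 3 split(s): 8 block(s)
[5]={5}  [2]={2}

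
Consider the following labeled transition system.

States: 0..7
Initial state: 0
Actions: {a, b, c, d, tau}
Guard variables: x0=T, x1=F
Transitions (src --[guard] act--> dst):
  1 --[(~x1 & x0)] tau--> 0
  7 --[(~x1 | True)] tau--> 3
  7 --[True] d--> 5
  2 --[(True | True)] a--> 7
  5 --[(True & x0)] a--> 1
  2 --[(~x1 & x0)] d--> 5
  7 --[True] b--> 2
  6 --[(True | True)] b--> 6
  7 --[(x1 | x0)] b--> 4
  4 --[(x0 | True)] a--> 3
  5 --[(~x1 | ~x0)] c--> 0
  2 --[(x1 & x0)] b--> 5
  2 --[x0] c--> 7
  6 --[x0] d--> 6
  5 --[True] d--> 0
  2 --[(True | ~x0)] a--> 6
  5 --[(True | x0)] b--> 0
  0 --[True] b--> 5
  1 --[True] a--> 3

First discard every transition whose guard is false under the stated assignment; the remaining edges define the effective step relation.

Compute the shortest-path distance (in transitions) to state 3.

Breadth-first toward 3:
  L0 = {0}
  L1 = {5}
  L2 = {1}
  L3 = {3}
depth(3)=3, e.g. b·a·a

Answer: 3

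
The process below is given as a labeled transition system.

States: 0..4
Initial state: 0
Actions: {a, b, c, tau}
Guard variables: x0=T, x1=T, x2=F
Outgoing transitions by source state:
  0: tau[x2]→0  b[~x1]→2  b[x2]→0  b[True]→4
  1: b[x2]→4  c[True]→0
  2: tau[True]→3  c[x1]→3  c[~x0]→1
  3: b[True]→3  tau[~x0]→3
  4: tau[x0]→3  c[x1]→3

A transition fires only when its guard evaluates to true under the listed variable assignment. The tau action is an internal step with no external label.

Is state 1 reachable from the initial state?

7 transition(s) survive guard evaluation.
L0 = {0}
L1 = {4}  now seen {0,4}
L2 = {3}  now seen {0,3,4}
Reachable = {0,3,4}

Answer: UNREACHABLE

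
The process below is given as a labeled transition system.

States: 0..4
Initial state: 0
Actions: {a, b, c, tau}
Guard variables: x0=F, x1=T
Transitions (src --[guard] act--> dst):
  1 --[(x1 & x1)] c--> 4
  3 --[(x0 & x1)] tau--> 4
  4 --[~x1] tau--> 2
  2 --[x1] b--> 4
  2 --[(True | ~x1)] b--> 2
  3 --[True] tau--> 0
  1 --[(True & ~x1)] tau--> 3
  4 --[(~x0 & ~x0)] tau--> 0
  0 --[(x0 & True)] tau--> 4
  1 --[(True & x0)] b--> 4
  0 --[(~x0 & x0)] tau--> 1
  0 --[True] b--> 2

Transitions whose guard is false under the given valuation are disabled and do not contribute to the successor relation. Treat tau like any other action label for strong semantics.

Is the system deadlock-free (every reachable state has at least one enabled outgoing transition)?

Answer: DEADLOCK-FREE

Analysis:
Reach set: {0,2,4}
  0: b→2  [1 out]
  2: b→2  b→4  [2 out]
  4: tau→0  [1 out]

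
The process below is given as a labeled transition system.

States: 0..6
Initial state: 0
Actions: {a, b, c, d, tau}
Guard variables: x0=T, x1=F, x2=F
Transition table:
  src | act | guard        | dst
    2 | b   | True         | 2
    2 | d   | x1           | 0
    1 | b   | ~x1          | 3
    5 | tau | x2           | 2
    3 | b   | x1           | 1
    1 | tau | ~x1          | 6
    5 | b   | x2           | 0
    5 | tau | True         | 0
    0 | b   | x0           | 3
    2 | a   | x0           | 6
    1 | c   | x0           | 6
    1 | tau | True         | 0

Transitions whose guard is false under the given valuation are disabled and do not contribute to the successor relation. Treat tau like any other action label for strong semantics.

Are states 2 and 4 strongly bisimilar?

Answer: NOT BISIMILAR

Analysis:
Refine partition for ~:
  π0 = {{0,1,2,3,4,5,6}}
  π1 = {{0},{1},{2},{3,4,6},{5}}
Fixed point at round 2; 5 class(es).
[2]={2}  [4]={3,4,6}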